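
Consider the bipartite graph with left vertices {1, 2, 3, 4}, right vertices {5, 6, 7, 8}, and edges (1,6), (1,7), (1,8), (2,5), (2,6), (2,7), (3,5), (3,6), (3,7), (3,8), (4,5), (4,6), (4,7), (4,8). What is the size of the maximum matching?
4 (matching: (1,8), (2,7), (3,6), (4,5); upper bound min(|L|,|R|) = min(4,4) = 4)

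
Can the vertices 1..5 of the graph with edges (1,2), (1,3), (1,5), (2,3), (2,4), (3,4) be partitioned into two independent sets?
No (odd cycle of length 3: 2 -> 1 -> 3 -> 2)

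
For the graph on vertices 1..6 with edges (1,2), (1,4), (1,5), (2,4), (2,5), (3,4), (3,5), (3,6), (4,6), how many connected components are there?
1 (components: {1, 2, 3, 4, 5, 6})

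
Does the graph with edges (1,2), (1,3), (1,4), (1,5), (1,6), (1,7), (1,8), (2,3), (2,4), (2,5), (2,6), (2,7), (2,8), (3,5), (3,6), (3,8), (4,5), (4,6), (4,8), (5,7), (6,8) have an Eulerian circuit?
No (8 vertices have odd degree: {1, 2, 3, 4, 5, 6, 7, 8}; Eulerian circuit requires 0)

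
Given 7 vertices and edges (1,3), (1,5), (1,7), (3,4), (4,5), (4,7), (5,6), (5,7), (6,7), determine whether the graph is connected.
No, it has 2 components: {1, 3, 4, 5, 6, 7}, {2}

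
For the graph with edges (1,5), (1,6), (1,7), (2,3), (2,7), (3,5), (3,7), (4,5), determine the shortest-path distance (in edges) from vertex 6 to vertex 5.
2 (path: 6 -> 1 -> 5, 2 edges)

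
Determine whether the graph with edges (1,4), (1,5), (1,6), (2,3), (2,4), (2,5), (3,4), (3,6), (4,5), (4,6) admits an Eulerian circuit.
No (6 vertices have odd degree: {1, 2, 3, 4, 5, 6}; Eulerian circuit requires 0)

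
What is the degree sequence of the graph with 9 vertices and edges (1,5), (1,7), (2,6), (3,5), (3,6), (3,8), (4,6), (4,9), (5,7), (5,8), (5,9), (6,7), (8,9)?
[5, 4, 3, 3, 3, 3, 2, 2, 1] (degrees: deg(1)=2, deg(2)=1, deg(3)=3, deg(4)=2, deg(5)=5, deg(6)=4, deg(7)=3, deg(8)=3, deg(9)=3)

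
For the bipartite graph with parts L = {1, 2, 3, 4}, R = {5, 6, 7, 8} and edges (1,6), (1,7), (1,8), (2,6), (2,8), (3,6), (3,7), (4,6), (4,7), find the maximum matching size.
3 (matching: (1,8), (2,6), (3,7); upper bound min(|L|,|R|) = min(4,4) = 4)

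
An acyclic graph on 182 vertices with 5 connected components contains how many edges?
177 (Each of the 5 component trees on V_i vertices has V_i - 1 edges; summing gives V - C = 182 - 5 = 177)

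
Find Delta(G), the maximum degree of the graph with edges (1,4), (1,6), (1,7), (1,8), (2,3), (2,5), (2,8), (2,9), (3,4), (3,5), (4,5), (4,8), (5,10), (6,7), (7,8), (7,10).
4 (attained at vertices 1, 2, 4, 5, 7, 8)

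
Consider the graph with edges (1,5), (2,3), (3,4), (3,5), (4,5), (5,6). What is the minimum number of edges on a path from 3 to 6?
2 (path: 3 -> 5 -> 6, 2 edges)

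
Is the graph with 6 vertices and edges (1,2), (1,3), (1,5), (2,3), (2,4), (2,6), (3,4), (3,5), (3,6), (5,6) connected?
Yes (BFS from 1 visits [1, 2, 3, 5, 4, 6] — all 6 vertices reached)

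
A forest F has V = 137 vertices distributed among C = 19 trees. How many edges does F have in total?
118 (Each of the 19 component trees on V_i vertices has V_i - 1 edges; summing gives V - C = 137 - 19 = 118)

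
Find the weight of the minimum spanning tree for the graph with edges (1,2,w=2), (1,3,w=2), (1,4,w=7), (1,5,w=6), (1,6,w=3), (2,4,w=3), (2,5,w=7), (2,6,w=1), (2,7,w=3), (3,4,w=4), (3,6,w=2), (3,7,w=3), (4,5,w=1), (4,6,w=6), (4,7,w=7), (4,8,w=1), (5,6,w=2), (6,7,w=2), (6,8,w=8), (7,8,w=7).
11 (MST edges: (1,2,w=2), (1,3,w=2), (2,6,w=1), (4,5,w=1), (4,8,w=1), (5,6,w=2), (6,7,w=2); sum of weights 2 + 2 + 1 + 1 + 1 + 2 + 2 = 11)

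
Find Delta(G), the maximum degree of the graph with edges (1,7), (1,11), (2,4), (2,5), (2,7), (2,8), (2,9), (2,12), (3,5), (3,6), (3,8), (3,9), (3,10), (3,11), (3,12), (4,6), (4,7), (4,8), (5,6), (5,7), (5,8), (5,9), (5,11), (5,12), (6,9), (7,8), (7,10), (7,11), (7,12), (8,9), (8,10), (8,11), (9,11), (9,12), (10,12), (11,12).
8 (attained at vertices 5, 7, 8)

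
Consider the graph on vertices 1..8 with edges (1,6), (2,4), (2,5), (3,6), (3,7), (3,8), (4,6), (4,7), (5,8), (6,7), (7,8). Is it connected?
Yes (BFS from 1 visits [1, 6, 3, 4, 7, 8, 2, 5] — all 8 vertices reached)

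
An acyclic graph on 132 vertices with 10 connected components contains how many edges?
122 (Each of the 10 component trees on V_i vertices has V_i - 1 edges; summing gives V - C = 132 - 10 = 122)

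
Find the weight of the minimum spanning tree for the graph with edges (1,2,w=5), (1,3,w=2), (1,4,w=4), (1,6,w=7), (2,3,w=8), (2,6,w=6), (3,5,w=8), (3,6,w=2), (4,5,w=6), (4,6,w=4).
19 (MST edges: (1,2,w=5), (1,3,w=2), (1,4,w=4), (3,6,w=2), (4,5,w=6); sum of weights 5 + 2 + 4 + 2 + 6 = 19)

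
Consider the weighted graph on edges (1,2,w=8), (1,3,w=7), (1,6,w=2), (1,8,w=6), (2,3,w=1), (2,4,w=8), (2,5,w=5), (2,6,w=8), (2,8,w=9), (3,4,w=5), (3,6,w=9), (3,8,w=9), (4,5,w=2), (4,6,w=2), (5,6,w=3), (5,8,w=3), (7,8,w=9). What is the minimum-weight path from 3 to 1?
7 (path: 3 -> 1; weights 7 = 7)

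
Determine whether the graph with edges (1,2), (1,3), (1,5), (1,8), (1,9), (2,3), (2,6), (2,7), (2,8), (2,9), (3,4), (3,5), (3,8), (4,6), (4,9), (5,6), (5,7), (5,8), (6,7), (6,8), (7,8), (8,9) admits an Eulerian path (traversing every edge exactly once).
No (6 vertices have odd degree: {1, 3, 4, 5, 6, 8}; Eulerian path requires 0 or 2)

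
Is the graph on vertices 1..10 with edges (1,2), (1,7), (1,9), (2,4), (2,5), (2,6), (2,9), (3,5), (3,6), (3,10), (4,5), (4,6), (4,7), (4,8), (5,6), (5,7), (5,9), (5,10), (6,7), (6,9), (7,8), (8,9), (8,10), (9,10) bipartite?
No (odd cycle of length 3: 2 -> 1 -> 9 -> 2)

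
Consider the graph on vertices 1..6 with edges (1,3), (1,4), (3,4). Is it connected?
No, it has 4 components: {1, 3, 4}, {2}, {5}, {6}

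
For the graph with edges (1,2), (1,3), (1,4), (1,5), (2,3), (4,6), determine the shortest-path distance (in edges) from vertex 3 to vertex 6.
3 (path: 3 -> 1 -> 4 -> 6, 3 edges)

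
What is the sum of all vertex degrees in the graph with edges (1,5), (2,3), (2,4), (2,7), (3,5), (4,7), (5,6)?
14 (handshake: sum of degrees = 2|E| = 2 x 7 = 14)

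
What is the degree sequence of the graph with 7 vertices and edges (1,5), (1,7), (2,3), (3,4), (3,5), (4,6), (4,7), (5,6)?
[3, 3, 3, 2, 2, 2, 1] (degrees: deg(1)=2, deg(2)=1, deg(3)=3, deg(4)=3, deg(5)=3, deg(6)=2, deg(7)=2)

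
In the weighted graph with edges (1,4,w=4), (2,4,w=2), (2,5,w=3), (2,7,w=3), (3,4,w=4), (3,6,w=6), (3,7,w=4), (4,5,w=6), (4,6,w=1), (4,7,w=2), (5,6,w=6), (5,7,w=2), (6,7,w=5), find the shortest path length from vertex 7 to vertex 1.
6 (path: 7 -> 4 -> 1; weights 2 + 4 = 6)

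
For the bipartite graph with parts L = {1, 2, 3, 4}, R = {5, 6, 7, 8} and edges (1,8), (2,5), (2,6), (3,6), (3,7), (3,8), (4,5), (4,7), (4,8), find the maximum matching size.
4 (matching: (1,8), (2,6), (3,7), (4,5); upper bound min(|L|,|R|) = min(4,4) = 4)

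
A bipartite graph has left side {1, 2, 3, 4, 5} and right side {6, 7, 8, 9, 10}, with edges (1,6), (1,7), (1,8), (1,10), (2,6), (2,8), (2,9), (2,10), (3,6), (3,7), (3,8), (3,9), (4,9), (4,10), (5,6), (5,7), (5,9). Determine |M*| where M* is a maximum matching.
5 (matching: (1,10), (2,6), (3,8), (4,9), (5,7); upper bound min(|L|,|R|) = min(5,5) = 5)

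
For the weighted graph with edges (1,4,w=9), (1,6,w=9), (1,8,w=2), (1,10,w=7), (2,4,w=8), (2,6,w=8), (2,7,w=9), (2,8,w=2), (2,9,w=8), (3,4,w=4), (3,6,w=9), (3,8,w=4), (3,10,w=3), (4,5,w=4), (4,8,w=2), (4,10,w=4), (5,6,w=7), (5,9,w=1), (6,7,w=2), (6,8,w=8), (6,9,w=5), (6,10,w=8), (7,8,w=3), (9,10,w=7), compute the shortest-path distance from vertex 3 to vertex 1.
6 (path: 3 -> 8 -> 1; weights 4 + 2 = 6)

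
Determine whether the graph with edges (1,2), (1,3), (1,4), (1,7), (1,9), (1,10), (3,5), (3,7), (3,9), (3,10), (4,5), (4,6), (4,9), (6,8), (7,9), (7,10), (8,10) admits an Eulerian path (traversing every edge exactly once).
Yes (the graph is connected and exactly 2 vertices have odd degree: {2, 3}; any Eulerian path must start and end at those)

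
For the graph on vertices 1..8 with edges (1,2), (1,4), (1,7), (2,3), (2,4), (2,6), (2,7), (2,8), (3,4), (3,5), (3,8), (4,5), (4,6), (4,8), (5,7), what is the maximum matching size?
4 (matching: (1,2), (3,8), (4,6), (5,7); upper bound floor(n/2) = floor(8/2) = 4)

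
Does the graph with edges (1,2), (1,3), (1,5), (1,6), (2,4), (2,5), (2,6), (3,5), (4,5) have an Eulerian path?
Yes — and in fact it has an Eulerian circuit (the graph is connected and all 6 vertices have even degree)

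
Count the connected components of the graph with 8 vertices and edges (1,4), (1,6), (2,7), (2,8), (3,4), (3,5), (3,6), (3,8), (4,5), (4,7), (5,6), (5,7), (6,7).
1 (components: {1, 2, 3, 4, 5, 6, 7, 8})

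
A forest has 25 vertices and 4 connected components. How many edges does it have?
21 (Each of the 4 component trees on V_i vertices has V_i - 1 edges; summing gives V - C = 25 - 4 = 21)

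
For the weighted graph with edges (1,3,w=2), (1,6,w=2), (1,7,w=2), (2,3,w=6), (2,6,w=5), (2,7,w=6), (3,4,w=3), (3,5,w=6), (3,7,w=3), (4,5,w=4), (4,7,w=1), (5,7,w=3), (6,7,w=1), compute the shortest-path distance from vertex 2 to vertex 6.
5 (path: 2 -> 6; weights 5 = 5)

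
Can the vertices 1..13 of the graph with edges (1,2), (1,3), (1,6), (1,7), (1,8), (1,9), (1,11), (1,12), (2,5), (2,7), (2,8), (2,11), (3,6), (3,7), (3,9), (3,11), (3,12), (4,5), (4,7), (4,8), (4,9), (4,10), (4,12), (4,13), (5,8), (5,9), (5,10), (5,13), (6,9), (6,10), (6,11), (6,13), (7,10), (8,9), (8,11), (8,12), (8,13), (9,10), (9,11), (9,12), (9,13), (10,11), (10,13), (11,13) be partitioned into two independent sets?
No (odd cycle of length 3: 9 -> 1 -> 12 -> 9)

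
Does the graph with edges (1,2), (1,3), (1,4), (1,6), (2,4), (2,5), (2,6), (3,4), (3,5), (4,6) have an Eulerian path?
Yes (the graph is connected and exactly 2 vertices have odd degree: {3, 6}; any Eulerian path must start and end at those)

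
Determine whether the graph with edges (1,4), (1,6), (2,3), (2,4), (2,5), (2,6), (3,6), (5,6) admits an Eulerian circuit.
Yes (the graph is connected and all 6 vertices have even degree)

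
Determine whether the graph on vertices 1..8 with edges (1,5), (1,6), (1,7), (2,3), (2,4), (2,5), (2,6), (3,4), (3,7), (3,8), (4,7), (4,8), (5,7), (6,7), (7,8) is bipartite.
No (odd cycle of length 3: 7 -> 1 -> 6 -> 7)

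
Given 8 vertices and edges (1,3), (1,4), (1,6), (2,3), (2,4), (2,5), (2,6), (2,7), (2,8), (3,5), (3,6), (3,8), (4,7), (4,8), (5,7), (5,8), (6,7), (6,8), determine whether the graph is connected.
Yes (BFS from 1 visits [1, 3, 4, 6, 2, 5, 8, 7] — all 8 vertices reached)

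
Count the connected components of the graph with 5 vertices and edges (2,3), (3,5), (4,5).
2 (components: {1}, {2, 3, 4, 5})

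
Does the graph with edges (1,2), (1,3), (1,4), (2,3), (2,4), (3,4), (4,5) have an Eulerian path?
No (4 vertices have odd degree: {1, 2, 3, 5}; Eulerian path requires 0 or 2)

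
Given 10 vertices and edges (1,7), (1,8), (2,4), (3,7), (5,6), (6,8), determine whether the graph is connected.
No, it has 4 components: {1, 3, 5, 6, 7, 8}, {2, 4}, {9}, {10}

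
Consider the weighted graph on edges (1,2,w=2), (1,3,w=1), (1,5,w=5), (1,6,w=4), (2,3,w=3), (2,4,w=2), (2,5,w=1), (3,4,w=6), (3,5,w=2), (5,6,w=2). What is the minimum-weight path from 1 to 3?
1 (path: 1 -> 3; weights 1 = 1)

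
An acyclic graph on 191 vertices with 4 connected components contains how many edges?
187 (Each of the 4 component trees on V_i vertices has V_i - 1 edges; summing gives V - C = 191 - 4 = 187)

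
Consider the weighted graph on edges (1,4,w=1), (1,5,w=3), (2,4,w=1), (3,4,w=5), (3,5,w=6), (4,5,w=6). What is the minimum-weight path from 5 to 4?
4 (path: 5 -> 1 -> 4; weights 3 + 1 = 4)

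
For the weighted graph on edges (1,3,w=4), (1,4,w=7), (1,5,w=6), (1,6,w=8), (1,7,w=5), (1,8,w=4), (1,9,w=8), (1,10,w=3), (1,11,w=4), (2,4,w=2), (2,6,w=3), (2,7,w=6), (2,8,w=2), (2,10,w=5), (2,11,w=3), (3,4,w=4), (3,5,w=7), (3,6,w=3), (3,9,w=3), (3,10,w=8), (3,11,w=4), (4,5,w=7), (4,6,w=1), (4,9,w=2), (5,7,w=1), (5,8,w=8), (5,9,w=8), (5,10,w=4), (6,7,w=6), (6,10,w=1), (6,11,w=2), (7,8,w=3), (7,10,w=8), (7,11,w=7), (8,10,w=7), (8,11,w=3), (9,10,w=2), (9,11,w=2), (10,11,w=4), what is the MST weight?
20 (MST edges: (1,10,w=3), (2,4,w=2), (2,8,w=2), (3,6,w=3), (4,6,w=1), (4,9,w=2), (5,7,w=1), (6,10,w=1), (6,11,w=2), (7,8,w=3); sum of weights 3 + 2 + 2 + 3 + 1 + 2 + 1 + 1 + 2 + 3 = 20)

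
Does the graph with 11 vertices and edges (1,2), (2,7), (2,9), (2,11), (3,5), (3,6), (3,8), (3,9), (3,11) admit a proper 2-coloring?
Yes. Partition: {1, 4, 5, 6, 7, 8, 9, 10, 11}, {2, 3}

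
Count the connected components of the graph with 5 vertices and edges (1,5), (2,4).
3 (components: {1, 5}, {2, 4}, {3})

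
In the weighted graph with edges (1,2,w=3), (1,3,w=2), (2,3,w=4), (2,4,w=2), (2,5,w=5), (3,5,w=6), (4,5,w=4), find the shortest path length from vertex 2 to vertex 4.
2 (path: 2 -> 4; weights 2 = 2)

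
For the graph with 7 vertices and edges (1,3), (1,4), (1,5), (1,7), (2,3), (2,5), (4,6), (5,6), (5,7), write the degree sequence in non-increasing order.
[4, 4, 2, 2, 2, 2, 2] (degrees: deg(1)=4, deg(2)=2, deg(3)=2, deg(4)=2, deg(5)=4, deg(6)=2, deg(7)=2)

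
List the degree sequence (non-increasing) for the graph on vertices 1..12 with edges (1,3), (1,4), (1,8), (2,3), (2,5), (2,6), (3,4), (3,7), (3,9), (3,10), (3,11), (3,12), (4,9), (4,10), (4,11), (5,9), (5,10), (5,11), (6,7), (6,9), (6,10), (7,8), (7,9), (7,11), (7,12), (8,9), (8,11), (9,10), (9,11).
[8, 8, 6, 6, 5, 5, 4, 4, 4, 3, 3, 2] (degrees: deg(1)=3, deg(2)=3, deg(3)=8, deg(4)=5, deg(5)=4, deg(6)=4, deg(7)=6, deg(8)=4, deg(9)=8, deg(10)=5, deg(11)=6, deg(12)=2)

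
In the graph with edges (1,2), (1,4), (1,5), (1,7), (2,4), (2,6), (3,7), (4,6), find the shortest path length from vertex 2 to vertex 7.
2 (path: 2 -> 1 -> 7, 2 edges)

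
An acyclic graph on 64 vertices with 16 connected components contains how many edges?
48 (Each of the 16 component trees on V_i vertices has V_i - 1 edges; summing gives V - C = 64 - 16 = 48)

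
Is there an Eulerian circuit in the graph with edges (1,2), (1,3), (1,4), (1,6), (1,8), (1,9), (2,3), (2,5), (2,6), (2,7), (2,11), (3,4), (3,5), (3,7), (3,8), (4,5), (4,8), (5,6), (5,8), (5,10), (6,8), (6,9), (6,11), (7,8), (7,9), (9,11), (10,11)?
Yes (the graph is connected and all 11 vertices have even degree)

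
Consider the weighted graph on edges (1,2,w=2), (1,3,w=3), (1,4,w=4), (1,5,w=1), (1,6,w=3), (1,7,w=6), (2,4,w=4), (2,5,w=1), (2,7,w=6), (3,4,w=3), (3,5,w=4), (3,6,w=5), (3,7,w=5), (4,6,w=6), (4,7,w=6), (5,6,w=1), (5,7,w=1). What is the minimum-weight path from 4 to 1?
4 (path: 4 -> 1; weights 4 = 4)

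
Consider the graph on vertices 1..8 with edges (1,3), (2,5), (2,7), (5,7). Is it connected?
No, it has 5 components: {1, 3}, {2, 5, 7}, {4}, {6}, {8}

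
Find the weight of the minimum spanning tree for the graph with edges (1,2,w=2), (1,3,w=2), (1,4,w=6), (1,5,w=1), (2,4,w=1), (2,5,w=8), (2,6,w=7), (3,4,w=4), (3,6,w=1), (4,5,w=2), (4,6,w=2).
7 (MST edges: (1,2,w=2), (1,3,w=2), (1,5,w=1), (2,4,w=1), (3,6,w=1); sum of weights 2 + 2 + 1 + 1 + 1 = 7)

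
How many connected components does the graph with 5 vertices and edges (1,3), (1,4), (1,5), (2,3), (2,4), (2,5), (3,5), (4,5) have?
1 (components: {1, 2, 3, 4, 5})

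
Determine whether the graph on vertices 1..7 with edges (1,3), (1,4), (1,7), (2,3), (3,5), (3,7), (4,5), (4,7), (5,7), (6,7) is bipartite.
No (odd cycle of length 3: 7 -> 1 -> 3 -> 7)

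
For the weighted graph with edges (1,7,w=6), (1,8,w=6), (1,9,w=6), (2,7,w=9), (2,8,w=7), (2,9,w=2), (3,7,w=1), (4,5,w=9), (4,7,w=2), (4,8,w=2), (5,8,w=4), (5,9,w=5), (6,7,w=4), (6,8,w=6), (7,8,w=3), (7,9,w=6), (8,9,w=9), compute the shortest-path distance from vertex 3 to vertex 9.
7 (path: 3 -> 7 -> 9; weights 1 + 6 = 7)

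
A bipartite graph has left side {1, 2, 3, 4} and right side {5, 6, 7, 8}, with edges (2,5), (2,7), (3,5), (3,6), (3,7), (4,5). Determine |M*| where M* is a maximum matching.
3 (matching: (2,7), (3,6), (4,5); upper bound min(|L|,|R|) = min(4,4) = 4)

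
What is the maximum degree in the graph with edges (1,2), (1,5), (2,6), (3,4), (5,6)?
2 (attained at vertices 1, 2, 5, 6)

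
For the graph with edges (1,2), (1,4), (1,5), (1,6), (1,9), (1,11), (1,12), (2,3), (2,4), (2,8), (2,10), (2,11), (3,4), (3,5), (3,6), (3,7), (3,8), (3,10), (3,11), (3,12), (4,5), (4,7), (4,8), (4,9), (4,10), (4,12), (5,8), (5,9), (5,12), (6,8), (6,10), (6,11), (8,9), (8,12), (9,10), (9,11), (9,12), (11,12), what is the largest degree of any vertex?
9 (attained at vertices 3, 4)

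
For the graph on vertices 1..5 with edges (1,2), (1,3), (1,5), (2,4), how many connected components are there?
1 (components: {1, 2, 3, 4, 5})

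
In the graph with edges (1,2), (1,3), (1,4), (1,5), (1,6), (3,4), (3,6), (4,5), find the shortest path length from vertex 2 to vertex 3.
2 (path: 2 -> 1 -> 3, 2 edges)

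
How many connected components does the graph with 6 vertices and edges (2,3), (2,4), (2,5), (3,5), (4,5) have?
3 (components: {1}, {2, 3, 4, 5}, {6})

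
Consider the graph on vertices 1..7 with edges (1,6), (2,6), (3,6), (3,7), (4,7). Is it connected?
No, it has 2 components: {1, 2, 3, 4, 6, 7}, {5}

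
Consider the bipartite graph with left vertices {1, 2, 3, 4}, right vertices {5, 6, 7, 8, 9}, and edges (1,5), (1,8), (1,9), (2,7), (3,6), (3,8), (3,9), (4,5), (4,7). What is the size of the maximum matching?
4 (matching: (1,9), (2,7), (3,8), (4,5); upper bound min(|L|,|R|) = min(4,5) = 4)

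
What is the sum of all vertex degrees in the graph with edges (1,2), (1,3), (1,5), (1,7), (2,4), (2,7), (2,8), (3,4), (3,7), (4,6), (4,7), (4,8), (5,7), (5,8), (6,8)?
30 (handshake: sum of degrees = 2|E| = 2 x 15 = 30)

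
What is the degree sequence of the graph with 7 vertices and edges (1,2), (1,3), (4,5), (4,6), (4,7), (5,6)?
[3, 2, 2, 2, 1, 1, 1] (degrees: deg(1)=2, deg(2)=1, deg(3)=1, deg(4)=3, deg(5)=2, deg(6)=2, deg(7)=1)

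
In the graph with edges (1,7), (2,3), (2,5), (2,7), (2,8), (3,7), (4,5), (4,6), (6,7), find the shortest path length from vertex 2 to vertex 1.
2 (path: 2 -> 7 -> 1, 2 edges)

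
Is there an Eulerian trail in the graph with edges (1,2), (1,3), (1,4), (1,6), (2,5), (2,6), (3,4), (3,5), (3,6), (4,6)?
Yes (the graph is connected and exactly 2 vertices have odd degree: {2, 4}; any Eulerian path must start and end at those)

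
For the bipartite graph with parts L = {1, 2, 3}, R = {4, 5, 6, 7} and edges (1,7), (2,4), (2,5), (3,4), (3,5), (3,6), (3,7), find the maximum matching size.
3 (matching: (1,7), (2,5), (3,6); upper bound min(|L|,|R|) = min(3,4) = 3)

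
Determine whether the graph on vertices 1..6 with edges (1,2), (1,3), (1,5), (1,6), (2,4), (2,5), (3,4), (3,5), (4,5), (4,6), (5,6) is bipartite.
No (odd cycle of length 3: 3 -> 1 -> 5 -> 3)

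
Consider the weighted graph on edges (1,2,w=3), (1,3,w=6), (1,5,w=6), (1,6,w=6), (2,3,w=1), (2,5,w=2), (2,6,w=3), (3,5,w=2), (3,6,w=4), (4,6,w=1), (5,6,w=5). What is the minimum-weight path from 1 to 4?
7 (path: 1 -> 6 -> 4; weights 6 + 1 = 7)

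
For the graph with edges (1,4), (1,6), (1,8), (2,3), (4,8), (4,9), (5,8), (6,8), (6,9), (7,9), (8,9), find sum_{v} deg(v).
22 (handshake: sum of degrees = 2|E| = 2 x 11 = 22)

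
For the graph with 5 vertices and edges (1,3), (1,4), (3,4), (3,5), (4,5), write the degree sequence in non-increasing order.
[3, 3, 2, 2, 0] (degrees: deg(1)=2, deg(2)=0, deg(3)=3, deg(4)=3, deg(5)=2)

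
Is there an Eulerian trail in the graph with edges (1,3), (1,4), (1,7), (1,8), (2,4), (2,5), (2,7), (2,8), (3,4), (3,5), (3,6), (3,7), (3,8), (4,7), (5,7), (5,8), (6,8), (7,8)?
Yes — and in fact it has an Eulerian circuit (the graph is connected and all 8 vertices have even degree)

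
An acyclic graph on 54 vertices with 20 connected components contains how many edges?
34 (Each of the 20 component trees on V_i vertices has V_i - 1 edges; summing gives V - C = 54 - 20 = 34)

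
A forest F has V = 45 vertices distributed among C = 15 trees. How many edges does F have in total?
30 (Each of the 15 component trees on V_i vertices has V_i - 1 edges; summing gives V - C = 45 - 15 = 30)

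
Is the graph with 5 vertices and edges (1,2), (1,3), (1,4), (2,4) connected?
No, it has 2 components: {1, 2, 3, 4}, {5}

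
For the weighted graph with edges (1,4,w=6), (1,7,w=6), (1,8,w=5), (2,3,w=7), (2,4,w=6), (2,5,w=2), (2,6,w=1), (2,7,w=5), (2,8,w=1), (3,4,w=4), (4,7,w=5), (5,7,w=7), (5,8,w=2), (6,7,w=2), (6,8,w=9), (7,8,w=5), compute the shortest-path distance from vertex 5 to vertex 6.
3 (path: 5 -> 2 -> 6; weights 2 + 1 = 3)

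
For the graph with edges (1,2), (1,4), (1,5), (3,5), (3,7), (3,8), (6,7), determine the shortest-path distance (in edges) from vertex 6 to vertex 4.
5 (path: 6 -> 7 -> 3 -> 5 -> 1 -> 4, 5 edges)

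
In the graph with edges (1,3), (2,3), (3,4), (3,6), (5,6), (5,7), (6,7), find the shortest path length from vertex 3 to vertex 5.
2 (path: 3 -> 6 -> 5, 2 edges)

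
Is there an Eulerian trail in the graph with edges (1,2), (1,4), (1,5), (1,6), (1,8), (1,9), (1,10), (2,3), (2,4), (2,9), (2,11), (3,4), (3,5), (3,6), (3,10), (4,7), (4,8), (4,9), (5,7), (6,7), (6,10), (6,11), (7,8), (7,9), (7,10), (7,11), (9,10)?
No (10 vertices have odd degree: {1, 2, 3, 5, 6, 7, 8, 9, 10, 11}; Eulerian path requires 0 or 2)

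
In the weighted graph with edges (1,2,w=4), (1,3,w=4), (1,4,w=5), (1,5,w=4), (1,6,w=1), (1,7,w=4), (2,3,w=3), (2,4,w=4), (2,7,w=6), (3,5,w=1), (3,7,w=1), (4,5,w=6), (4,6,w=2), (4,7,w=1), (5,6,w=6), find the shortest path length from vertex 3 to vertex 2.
3 (path: 3 -> 2; weights 3 = 3)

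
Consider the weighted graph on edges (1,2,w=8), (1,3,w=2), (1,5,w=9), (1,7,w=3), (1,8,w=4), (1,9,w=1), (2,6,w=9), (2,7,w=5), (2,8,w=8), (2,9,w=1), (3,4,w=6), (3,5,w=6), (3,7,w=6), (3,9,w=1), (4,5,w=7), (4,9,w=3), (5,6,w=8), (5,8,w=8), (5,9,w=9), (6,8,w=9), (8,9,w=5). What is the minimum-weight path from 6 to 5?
8 (path: 6 -> 5; weights 8 = 8)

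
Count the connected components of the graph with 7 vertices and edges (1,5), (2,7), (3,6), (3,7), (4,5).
2 (components: {1, 4, 5}, {2, 3, 6, 7})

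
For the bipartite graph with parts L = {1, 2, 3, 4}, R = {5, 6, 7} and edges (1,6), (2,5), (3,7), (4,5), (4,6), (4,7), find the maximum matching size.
3 (matching: (1,6), (2,5), (3,7); upper bound min(|L|,|R|) = min(4,3) = 3)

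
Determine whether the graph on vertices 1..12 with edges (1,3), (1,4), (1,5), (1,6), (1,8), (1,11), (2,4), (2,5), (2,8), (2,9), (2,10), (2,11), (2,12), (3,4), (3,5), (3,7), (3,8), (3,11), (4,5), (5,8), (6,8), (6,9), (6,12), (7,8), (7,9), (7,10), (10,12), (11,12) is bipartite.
No (odd cycle of length 3: 3 -> 1 -> 8 -> 3)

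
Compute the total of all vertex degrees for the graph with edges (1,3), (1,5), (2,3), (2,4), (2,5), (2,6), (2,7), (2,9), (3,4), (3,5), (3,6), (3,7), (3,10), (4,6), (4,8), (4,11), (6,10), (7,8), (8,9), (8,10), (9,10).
42 (handshake: sum of degrees = 2|E| = 2 x 21 = 42)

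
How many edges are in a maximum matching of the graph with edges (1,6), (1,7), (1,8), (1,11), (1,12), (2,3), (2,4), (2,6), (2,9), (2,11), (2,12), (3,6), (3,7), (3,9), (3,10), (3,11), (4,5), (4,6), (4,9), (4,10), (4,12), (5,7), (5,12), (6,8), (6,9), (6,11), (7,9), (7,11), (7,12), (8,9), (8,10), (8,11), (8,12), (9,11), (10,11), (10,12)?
6 (matching: (1,11), (2,12), (3,9), (4,6), (5,7), (8,10); upper bound floor(n/2) = floor(12/2) = 6)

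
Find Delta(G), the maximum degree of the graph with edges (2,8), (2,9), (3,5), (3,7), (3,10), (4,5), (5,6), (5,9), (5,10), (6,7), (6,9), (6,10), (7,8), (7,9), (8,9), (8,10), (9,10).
6 (attained at vertex 9)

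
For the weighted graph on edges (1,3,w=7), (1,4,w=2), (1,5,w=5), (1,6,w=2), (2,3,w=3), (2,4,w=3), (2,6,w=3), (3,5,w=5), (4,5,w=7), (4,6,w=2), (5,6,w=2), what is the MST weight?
12 (MST edges: (1,4,w=2), (1,6,w=2), (2,3,w=3), (2,4,w=3), (5,6,w=2); sum of weights 2 + 2 + 3 + 3 + 2 = 12)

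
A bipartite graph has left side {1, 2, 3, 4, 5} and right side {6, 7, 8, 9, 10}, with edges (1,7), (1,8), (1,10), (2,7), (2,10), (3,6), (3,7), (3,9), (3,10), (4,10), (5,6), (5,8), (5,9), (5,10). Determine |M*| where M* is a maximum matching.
5 (matching: (1,8), (2,7), (3,9), (4,10), (5,6); upper bound min(|L|,|R|) = min(5,5) = 5)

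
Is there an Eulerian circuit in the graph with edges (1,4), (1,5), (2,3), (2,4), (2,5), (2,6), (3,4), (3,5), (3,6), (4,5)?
Yes (the graph is connected and all 6 vertices have even degree)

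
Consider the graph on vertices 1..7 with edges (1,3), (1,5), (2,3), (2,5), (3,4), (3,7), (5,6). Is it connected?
Yes (BFS from 1 visits [1, 3, 5, 2, 4, 7, 6] — all 7 vertices reached)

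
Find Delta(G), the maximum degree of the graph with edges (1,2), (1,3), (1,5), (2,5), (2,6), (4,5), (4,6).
3 (attained at vertices 1, 2, 5)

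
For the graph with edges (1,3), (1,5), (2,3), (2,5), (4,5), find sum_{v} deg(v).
10 (handshake: sum of degrees = 2|E| = 2 x 5 = 10)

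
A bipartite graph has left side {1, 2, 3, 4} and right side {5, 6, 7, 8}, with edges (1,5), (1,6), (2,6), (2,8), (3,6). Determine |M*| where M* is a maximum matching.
3 (matching: (1,5), (2,8), (3,6); upper bound min(|L|,|R|) = min(4,4) = 4)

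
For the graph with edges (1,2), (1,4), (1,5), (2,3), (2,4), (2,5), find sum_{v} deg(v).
12 (handshake: sum of degrees = 2|E| = 2 x 6 = 12)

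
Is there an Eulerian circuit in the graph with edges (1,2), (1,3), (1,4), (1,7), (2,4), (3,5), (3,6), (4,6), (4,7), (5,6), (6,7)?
No (2 vertices have odd degree: {3, 7}; Eulerian circuit requires 0)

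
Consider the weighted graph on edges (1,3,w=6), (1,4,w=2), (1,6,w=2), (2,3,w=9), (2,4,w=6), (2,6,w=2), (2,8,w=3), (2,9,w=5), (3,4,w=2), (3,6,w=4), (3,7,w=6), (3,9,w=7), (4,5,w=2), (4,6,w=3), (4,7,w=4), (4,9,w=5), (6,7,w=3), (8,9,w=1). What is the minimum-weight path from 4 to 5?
2 (path: 4 -> 5; weights 2 = 2)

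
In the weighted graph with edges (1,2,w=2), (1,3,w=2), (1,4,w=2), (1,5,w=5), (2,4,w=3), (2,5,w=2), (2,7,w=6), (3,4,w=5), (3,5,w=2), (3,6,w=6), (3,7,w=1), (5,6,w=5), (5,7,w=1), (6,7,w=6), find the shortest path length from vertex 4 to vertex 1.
2 (path: 4 -> 1; weights 2 = 2)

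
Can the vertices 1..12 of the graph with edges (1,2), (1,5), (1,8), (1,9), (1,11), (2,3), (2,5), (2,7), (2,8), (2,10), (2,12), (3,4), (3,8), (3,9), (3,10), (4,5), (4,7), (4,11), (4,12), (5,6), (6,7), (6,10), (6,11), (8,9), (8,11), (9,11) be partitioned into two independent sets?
No (odd cycle of length 3: 8 -> 1 -> 11 -> 8)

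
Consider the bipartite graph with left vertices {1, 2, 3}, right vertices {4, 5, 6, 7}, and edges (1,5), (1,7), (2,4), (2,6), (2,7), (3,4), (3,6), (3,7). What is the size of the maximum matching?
3 (matching: (1,5), (2,6), (3,7); upper bound min(|L|,|R|) = min(3,4) = 3)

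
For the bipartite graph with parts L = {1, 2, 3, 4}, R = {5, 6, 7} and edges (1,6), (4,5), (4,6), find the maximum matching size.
2 (matching: (1,6), (4,5); upper bound min(|L|,|R|) = min(4,3) = 3)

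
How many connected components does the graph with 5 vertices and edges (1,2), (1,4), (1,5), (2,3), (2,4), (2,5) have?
1 (components: {1, 2, 3, 4, 5})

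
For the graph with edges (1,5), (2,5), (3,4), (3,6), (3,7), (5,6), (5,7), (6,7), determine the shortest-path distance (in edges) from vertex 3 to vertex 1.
3 (path: 3 -> 7 -> 5 -> 1, 3 edges)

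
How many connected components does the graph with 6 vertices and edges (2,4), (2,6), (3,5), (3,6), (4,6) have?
2 (components: {1}, {2, 3, 4, 5, 6})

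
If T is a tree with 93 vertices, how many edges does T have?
92 (A tree on V vertices has V - 1 edges, so 93 - 1 = 92)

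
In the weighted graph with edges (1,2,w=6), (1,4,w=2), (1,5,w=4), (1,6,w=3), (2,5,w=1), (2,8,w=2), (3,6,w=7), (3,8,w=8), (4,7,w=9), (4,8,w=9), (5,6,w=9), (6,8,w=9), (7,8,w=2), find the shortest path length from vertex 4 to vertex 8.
9 (path: 4 -> 8; weights 9 = 9)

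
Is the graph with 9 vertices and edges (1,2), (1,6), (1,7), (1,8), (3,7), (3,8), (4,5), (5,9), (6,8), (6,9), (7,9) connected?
Yes (BFS from 1 visits [1, 2, 6, 7, 8, 9, 3, 5, 4] — all 9 vertices reached)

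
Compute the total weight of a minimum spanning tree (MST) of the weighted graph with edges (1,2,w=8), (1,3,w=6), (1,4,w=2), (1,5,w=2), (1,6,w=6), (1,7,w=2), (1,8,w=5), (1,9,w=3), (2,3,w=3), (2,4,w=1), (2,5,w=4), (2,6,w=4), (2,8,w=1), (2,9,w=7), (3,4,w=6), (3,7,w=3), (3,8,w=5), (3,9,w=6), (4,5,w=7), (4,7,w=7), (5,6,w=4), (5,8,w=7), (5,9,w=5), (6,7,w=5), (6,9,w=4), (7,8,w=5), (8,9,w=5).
18 (MST edges: (1,4,w=2), (1,5,w=2), (1,7,w=2), (1,9,w=3), (2,3,w=3), (2,4,w=1), (2,6,w=4), (2,8,w=1); sum of weights 2 + 2 + 2 + 3 + 3 + 1 + 4 + 1 = 18)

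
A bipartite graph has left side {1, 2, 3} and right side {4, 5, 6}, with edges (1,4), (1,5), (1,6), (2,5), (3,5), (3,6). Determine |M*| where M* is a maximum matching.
3 (matching: (1,4), (2,5), (3,6); upper bound min(|L|,|R|) = min(3,3) = 3)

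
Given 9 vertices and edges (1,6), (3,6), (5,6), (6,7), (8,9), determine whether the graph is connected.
No, it has 4 components: {1, 3, 5, 6, 7}, {2}, {4}, {8, 9}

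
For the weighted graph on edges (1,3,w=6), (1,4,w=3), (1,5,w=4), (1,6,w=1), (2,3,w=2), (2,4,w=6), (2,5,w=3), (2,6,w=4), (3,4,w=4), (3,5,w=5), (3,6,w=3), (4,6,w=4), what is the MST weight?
12 (MST edges: (1,4,w=3), (1,6,w=1), (2,3,w=2), (2,5,w=3), (3,6,w=3); sum of weights 3 + 1 + 2 + 3 + 3 = 12)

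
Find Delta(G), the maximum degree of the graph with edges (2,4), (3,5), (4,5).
2 (attained at vertices 4, 5)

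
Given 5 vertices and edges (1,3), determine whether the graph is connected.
No, it has 4 components: {1, 3}, {2}, {4}, {5}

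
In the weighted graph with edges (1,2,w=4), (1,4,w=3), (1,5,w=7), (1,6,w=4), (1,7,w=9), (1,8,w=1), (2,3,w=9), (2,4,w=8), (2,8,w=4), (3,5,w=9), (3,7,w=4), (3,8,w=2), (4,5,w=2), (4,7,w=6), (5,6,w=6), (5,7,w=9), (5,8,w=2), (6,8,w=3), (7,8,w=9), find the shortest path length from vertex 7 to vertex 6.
9 (path: 7 -> 3 -> 8 -> 6; weights 4 + 2 + 3 = 9)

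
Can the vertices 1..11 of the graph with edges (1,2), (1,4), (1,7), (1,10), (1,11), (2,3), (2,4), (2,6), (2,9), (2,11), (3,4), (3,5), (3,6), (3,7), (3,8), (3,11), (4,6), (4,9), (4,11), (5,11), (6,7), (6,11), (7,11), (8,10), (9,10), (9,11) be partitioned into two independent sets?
No (odd cycle of length 3: 2 -> 1 -> 4 -> 2)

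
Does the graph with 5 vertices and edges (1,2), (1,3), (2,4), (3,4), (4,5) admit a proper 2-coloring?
Yes. Partition: {1, 4}, {2, 3, 5}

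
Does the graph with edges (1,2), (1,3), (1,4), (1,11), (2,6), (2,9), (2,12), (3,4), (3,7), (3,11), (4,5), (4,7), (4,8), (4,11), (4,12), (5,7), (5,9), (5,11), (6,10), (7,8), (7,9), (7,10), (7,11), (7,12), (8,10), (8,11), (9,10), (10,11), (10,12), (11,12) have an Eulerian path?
Yes (the graph is connected and exactly 2 vertices have odd degree: {4, 12}; any Eulerian path must start and end at those)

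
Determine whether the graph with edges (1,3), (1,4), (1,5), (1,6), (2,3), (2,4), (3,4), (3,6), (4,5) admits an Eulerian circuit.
Yes (the graph is connected and all 6 vertices have even degree)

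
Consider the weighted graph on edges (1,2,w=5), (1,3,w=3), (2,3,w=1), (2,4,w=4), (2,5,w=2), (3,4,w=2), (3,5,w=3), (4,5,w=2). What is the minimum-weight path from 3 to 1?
3 (path: 3 -> 1; weights 3 = 3)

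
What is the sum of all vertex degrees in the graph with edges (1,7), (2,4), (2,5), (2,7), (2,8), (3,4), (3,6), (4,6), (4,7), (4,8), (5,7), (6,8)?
24 (handshake: sum of degrees = 2|E| = 2 x 12 = 24)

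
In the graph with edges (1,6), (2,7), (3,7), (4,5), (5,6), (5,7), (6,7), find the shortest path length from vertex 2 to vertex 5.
2 (path: 2 -> 7 -> 5, 2 edges)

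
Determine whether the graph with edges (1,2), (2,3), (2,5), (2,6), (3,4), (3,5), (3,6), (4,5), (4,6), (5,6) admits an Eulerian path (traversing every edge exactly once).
Yes (the graph is connected and exactly 2 vertices have odd degree: {1, 4}; any Eulerian path must start and end at those)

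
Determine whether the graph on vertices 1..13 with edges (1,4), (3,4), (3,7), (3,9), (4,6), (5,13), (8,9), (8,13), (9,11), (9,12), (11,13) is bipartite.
Yes. Partition: {1, 2, 3, 5, 6, 8, 10, 11, 12}, {4, 7, 9, 13}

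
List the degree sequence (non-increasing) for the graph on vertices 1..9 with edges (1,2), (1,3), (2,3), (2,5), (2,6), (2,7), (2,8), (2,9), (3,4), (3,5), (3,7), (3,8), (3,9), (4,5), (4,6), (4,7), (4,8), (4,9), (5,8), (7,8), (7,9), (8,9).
[7, 7, 6, 6, 5, 5, 4, 2, 2] (degrees: deg(1)=2, deg(2)=7, deg(3)=7, deg(4)=6, deg(5)=4, deg(6)=2, deg(7)=5, deg(8)=6, deg(9)=5)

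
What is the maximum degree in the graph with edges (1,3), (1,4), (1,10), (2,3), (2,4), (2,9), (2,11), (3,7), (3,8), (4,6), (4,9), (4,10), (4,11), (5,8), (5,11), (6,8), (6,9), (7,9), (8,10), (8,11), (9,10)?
6 (attained at vertex 4)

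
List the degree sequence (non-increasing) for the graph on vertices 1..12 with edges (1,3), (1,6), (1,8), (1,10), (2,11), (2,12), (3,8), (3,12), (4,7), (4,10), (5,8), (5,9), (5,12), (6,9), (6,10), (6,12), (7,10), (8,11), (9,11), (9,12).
[5, 4, 4, 4, 4, 4, 3, 3, 3, 2, 2, 2] (degrees: deg(1)=4, deg(2)=2, deg(3)=3, deg(4)=2, deg(5)=3, deg(6)=4, deg(7)=2, deg(8)=4, deg(9)=4, deg(10)=4, deg(11)=3, deg(12)=5)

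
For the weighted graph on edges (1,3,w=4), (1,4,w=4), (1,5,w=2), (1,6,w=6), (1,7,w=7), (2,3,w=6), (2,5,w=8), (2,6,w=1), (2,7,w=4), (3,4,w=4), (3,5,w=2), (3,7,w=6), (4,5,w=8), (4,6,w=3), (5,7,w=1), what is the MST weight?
13 (MST edges: (1,4,w=4), (1,5,w=2), (2,6,w=1), (3,5,w=2), (4,6,w=3), (5,7,w=1); sum of weights 4 + 2 + 1 + 2 + 3 + 1 = 13)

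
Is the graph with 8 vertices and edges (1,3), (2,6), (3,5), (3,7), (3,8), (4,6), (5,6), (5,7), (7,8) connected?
Yes (BFS from 1 visits [1, 3, 5, 7, 8, 6, 2, 4] — all 8 vertices reached)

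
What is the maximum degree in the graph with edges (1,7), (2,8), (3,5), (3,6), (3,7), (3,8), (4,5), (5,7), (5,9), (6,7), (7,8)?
5 (attained at vertex 7)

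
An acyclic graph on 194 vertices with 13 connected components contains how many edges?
181 (Each of the 13 component trees on V_i vertices has V_i - 1 edges; summing gives V - C = 194 - 13 = 181)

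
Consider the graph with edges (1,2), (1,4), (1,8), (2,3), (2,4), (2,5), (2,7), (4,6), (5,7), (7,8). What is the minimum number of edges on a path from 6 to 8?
3 (path: 6 -> 4 -> 1 -> 8, 3 edges)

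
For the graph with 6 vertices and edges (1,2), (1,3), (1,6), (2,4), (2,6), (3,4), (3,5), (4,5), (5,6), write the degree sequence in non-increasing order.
[3, 3, 3, 3, 3, 3] (degrees: deg(1)=3, deg(2)=3, deg(3)=3, deg(4)=3, deg(5)=3, deg(6)=3)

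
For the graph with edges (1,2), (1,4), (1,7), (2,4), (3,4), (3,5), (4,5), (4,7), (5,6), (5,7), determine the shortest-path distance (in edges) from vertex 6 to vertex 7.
2 (path: 6 -> 5 -> 7, 2 edges)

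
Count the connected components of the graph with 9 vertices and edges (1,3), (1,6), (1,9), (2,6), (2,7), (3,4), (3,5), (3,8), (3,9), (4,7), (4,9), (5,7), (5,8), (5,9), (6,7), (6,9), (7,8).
1 (components: {1, 2, 3, 4, 5, 6, 7, 8, 9})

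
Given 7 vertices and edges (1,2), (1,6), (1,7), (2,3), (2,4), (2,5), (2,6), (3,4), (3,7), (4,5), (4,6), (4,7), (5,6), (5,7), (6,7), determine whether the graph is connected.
Yes (BFS from 1 visits [1, 2, 6, 7, 3, 4, 5] — all 7 vertices reached)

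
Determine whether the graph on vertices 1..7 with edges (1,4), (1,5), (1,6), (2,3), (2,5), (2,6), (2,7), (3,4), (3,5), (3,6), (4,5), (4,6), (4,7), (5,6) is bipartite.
No (odd cycle of length 3: 6 -> 1 -> 4 -> 6)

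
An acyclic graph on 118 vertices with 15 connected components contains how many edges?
103 (Each of the 15 component trees on V_i vertices has V_i - 1 edges; summing gives V - C = 118 - 15 = 103)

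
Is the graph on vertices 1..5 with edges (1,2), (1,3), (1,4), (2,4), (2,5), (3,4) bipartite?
No (odd cycle of length 3: 3 -> 1 -> 4 -> 3)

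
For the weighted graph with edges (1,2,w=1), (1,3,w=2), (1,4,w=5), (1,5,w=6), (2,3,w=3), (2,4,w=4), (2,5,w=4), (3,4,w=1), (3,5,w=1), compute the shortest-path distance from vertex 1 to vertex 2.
1 (path: 1 -> 2; weights 1 = 1)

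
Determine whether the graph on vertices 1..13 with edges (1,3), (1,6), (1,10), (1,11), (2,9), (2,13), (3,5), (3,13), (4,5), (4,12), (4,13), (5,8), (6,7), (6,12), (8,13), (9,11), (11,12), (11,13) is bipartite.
Yes. Partition: {1, 5, 7, 9, 12, 13}, {2, 3, 4, 6, 8, 10, 11}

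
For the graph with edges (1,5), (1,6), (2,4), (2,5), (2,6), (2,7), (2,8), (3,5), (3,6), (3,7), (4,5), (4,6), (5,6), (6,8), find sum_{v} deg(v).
28 (handshake: sum of degrees = 2|E| = 2 x 14 = 28)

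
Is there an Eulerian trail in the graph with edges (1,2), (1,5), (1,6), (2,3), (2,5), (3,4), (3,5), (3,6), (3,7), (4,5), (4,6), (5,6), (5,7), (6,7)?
No (6 vertices have odd degree: {1, 2, 3, 4, 6, 7}; Eulerian path requires 0 or 2)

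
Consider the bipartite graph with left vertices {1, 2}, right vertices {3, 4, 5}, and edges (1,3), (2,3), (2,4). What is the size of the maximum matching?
2 (matching: (1,3), (2,4); upper bound min(|L|,|R|) = min(2,3) = 2)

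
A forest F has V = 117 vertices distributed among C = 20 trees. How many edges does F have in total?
97 (Each of the 20 component trees on V_i vertices has V_i - 1 edges; summing gives V - C = 117 - 20 = 97)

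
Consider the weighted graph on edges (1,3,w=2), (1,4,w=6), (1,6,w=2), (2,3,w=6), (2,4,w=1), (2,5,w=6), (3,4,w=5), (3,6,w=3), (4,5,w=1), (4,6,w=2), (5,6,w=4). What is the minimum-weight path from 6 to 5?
3 (path: 6 -> 4 -> 5; weights 2 + 1 = 3)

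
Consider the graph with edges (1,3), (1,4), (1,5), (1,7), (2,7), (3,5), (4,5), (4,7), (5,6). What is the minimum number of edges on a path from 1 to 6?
2 (path: 1 -> 5 -> 6, 2 edges)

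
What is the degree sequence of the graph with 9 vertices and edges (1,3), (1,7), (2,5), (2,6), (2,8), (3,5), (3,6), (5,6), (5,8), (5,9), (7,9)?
[5, 3, 3, 3, 2, 2, 2, 2, 0] (degrees: deg(1)=2, deg(2)=3, deg(3)=3, deg(4)=0, deg(5)=5, deg(6)=3, deg(7)=2, deg(8)=2, deg(9)=2)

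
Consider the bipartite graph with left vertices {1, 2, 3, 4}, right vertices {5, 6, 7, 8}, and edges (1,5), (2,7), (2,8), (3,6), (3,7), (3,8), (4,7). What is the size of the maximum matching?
4 (matching: (1,5), (2,8), (3,6), (4,7); upper bound min(|L|,|R|) = min(4,4) = 4)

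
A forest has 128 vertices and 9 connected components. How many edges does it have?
119 (Each of the 9 component trees on V_i vertices has V_i - 1 edges; summing gives V - C = 128 - 9 = 119)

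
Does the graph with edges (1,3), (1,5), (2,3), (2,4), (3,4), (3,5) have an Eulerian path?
Yes — and in fact it has an Eulerian circuit (the graph is connected and all 5 vertices have even degree)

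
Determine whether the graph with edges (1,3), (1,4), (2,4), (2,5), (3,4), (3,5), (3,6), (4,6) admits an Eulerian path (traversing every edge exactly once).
Yes — and in fact it has an Eulerian circuit (the graph is connected and all 6 vertices have even degree)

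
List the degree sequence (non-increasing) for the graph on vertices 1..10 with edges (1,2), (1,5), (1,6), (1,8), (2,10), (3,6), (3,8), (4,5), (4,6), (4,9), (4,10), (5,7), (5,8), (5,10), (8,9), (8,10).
[5, 5, 4, 4, 4, 3, 2, 2, 2, 1] (degrees: deg(1)=4, deg(2)=2, deg(3)=2, deg(4)=4, deg(5)=5, deg(6)=3, deg(7)=1, deg(8)=5, deg(9)=2, deg(10)=4)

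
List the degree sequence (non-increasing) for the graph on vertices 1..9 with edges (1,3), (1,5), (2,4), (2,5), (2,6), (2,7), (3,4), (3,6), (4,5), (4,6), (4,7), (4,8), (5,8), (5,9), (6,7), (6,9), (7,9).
[6, 5, 5, 4, 4, 3, 3, 2, 2] (degrees: deg(1)=2, deg(2)=4, deg(3)=3, deg(4)=6, deg(5)=5, deg(6)=5, deg(7)=4, deg(8)=2, deg(9)=3)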